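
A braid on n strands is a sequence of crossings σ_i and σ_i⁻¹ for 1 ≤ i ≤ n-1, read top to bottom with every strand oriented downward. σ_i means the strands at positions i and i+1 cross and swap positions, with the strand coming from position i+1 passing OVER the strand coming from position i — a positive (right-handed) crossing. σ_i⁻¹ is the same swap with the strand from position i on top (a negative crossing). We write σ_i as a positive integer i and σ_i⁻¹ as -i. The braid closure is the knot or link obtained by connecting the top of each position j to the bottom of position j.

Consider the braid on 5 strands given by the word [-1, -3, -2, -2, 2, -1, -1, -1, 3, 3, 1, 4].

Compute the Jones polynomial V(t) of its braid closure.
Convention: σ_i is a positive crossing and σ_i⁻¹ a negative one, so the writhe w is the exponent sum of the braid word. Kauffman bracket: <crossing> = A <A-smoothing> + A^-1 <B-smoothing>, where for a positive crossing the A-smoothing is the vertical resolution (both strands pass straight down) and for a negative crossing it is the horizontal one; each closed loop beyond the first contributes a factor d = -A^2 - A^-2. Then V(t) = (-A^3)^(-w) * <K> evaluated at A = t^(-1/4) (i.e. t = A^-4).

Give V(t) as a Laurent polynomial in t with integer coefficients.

The presented braid s1^-1 s3^-1 s2^-1 s2^-1 s2 s1^-1 s1^-1 s1^-1 s3 s3 s1 s4 on 5 strands reduces by inverse Markov moves (closure unchanged at each step):
  Destabilize: the word has the form β·s4 where s4 occurs only as the final letter (β ∈ B_4); drop it and the last strand → 4 strands.
  Deconjugate: the word is γ·β·γ⁻¹ with γ = s1^-1 s3^-1 (prefix) and γ⁻¹ = s3 s1 (suffix); strip both.
  Destabilize: the word has the form β·s3 where s3 occurs only as the final letter (β ∈ B_3); drop it and the last strand → 3 strands.
Reduced to β = s2^-1 s2^-1 s2 s1^-1 s1^-1 s1^-1 on 3 strands, 6 crossings.
Compute on β:
First cancel adjacent σ_i σ_i⁻¹ pairs (Reidemeister II — same braid, same closure): s2^-1 s2^-1 s2 s1^-1 s1^-1 s1^-1 → s2^-1 s1^-1 s1^-1 s1^-1.
Braid: s2^-1 s1^-1 s1^-1 s1^-1 on 3 strands, 4 crossings.
Writhe w = (#positive) - (#negative) = 0 - 4 = -4.
Computing the Kauffman bracket via state sum. There are 2^4 = 16 states.
Smooth each crossing (0=||, 1=⌣⌢); contribution A^(Σ sign_k(1-2s_k)) * d^(L-1).
  state 0000: A-exp=-4, loops=3, term = A^-4 * d^2
  state 0001: A-exp=-2, loops=2, term = A^-2 * d^1
  state 0010: A-exp=-2, loops=2, term = A^-2 * d^1
  state 0011: A-exp=+0, loops=3, term = A^0 * d^2
  state 0100: A-exp=-2, loops=2, term = A^-2 * d^1
  state 0101: A-exp=+0, loops=3, term = A^0 * d^2
  state 0110: A-exp=+0, loops=3, term = A^0 * d^2
  state 0111: A-exp=+2, loops=4, term = A^2 * d^3
  state 1000: A-exp=-2, loops=2, term = A^-2 * d^1
  state 1001: A-exp=+0, loops=1, term = A^0 * d^0
  state 1010: A-exp=+0, loops=1, term = A^0 * d^0
  state 1011: A-exp=+2, loops=2, term = A^2 * d^1
  state 1100: A-exp=+0, loops=1, term = A^0 * d^0
  state 1101: A-exp=+2, loops=2, term = A^2 * d^1
  state 1110: A-exp=+2, loops=2, term = A^2 * d^1
  state 1111: A-exp=+4, loops=3, term = A^4 * d^2
Collect the terms by A-exponent (count of states per loop number):
Powers of d = -A^2 - A^-2: d^2 = A^4 + 2 + A^-4; d^3 = -A^6 - 3*A^2 - 3*A^-2 - A^-6.
  A^4 * (d^2) = A^8 + 2*A^4 + 1
  A^2 * (3*d + d^3) = -A^8 - 6*A^4 - 6 - A^-4
  A^0 * (3 + 3*d^2) = 3*A^4 + 9 + 3*A^-4
  A^-2 * (4*d) = -4 - 4*A^-4
  A^-4 * (d^2) = 1 + 2*A^-4 + A^-8
Summing the groups: <K> = -A^4 + 1 + A^-8
Normalise by the writhe: (-A^3)^(-w) = (-A^3)^(4) = A^12, so f(A) = A^12 * <K> = -A^16 + A^12 + A^4.
Substitute A = t^(-1/4), i.e. A^e → t^(-e/4): V(t) = t^-1 + t^-3 - t^-4

Answer: t^-1 + t^-3 - t^-4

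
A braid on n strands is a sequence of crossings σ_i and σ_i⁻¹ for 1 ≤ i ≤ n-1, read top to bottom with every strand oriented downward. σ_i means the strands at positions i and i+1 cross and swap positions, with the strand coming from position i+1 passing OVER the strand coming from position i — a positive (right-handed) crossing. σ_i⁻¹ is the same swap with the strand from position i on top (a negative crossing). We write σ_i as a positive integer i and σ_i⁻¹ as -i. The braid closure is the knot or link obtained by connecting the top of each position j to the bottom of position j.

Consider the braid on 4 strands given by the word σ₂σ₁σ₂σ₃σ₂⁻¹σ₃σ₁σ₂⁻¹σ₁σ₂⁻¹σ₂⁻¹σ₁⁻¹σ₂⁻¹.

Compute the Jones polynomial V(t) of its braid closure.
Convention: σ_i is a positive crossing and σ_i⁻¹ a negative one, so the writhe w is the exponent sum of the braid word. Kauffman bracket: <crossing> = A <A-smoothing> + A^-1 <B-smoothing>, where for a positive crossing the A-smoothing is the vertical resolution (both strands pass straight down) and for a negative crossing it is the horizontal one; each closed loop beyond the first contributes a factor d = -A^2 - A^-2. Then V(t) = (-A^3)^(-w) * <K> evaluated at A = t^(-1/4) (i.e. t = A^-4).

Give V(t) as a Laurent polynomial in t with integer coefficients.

t^4 - 2*t^3 + 3*t^2 - 4*t + 4 - 3*t^-1 + 3*t^-2 - t^-3

Derivation:
The presented braid s2 s1 s2 s3 s2^-1 s3 s1 s2^-1 s1 s2^-1 s2^-1 s1^-1 s2^-1 on 4 strands reduces by inverse Markov moves (closure unchanged at each step):
  Deconjugate: the word is γ·β·γ⁻¹ with γ = s2 (prefix) and γ⁻¹ = s2^-1 (suffix); strip both.
  Deconjugate: the word is γ·β·γ⁻¹ with γ = s1 (prefix) and γ⁻¹ = s1^-1 (suffix); strip both.
  Deconjugate: the word is γ·β·γ⁻¹ with γ = s2 (prefix) and γ⁻¹ = s2^-1 (suffix); strip both.
Reduced to β = s3 s2^-1 s3 s1 s2^-1 s1 s2^-1 on 4 strands, 7 crossings.
Compute on β:
Braid: s3 s2^-1 s3 s1 s2^-1 s1 s2^-1 on 4 strands, 7 crossings.
Writhe w = (#positive) - (#negative) = 4 - 3 = 1.
State-sum expansion of <K>. There are 2^7 = 128 states.
For each crossing: s=0 is the vertical smoothing, s=1 horizontal. Crossing k contributes A^(sign_k * (1 - 2*s_k)); loop factor d = -A^2 - A^-2.
Tabulate the states by total A-exponent and number of loops L (A-exp: L × count):
  A^7: L=5 ×1
  A^5: L=4 ×7
  A^3: L=3 ×21
  A^1: L=2 ×32, L=4 ×3
  A^-1: L=1 ×21, L=3 ×14
  A^-3: L=2 ×19, L=4 ×2
  A^-5: L=3 ×7
  A^-7: L=4 ×1
Each group contributes A^e * Σ count * d^(L-1):
Powers of d = -A^2 - A^-2: d^2 = A^4 + 2 + A^-4; d^3 = -A^6 - 3*A^2 - 3*A^-2 - A^-6; d^4 = A^8 + 4*A^4 + 6 + 4*A^-4 + A^-8.
  A^7 * (d^4) = A^15 + 4*A^11 + 6*A^7 + 4*A^3 + A^-1
  A^5 * (7*d^3) = -7*A^11 - 21*A^7 - 21*A^3 - 7*A^-1
  A^3 * (21*d^2) = 21*A^7 + 42*A^3 + 21*A^-1
  A^1 * (32*d + 3*d^3) = -3*A^7 - 41*A^3 - 41*A^-1 - 3*A^-5
  A^-1 * (21 + 14*d^2) = 14*A^3 + 49*A^-1 + 14*A^-5
  A^-3 * (19*d + 2*d^3) = -2*A^3 - 25*A^-1 - 25*A^-5 - 2*A^-9
  A^-5 * (7*d^2) = 7*A^-1 + 14*A^-5 + 7*A^-9
  A^-7 * (d^3) = -A^-1 - 3*A^-5 - 3*A^-9 - A^-13
Summing the groups: <K> = A^15 - 3*A^11 + 3*A^7 - 4*A^3 + 4*A^-1 - 3*A^-5 + 2*A^-9 - A^-13
Normalise by the writhe: (-A^3)^(-w) = (-A^3)^(-1) = -A^-3, so f(A) = -A^-3 * <K> = -A^12 + 3*A^8 - 3*A^4 + 4 - 4*A^-4 + 3*A^-8 - 2*A^-12 + A^-16.
Substitute A = t^(-1/4), i.e. A^e → t^(-e/4): V(t) = t^4 - 2*t^3 + 3*t^2 - 4*t + 4 - 3*t^-1 + 3*t^-2 - t^-3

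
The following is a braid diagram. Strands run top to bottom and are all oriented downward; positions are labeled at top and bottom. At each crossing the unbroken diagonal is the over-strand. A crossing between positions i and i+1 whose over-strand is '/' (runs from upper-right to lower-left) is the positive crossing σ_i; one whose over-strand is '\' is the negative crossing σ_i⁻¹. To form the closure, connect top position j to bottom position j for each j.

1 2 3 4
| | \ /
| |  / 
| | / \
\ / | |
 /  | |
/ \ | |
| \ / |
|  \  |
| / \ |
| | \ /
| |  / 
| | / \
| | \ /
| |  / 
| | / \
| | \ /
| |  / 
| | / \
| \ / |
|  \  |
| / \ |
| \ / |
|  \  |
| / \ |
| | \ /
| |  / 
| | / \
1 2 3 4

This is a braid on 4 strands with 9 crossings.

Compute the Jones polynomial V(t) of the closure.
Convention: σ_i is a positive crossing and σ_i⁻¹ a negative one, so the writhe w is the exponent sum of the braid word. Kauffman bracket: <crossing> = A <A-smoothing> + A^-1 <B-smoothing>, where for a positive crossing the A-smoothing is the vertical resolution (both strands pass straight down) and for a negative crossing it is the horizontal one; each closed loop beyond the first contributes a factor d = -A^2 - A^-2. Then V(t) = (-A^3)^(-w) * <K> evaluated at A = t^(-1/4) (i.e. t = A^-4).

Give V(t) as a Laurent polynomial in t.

-t^6 + 2*t^5 - 4*t^4 + 5*t^3 - 4*t^2 + 5*t - 3 + 2*t^-1 - t^-2

Derivation:
Reading the diagram top to bottom ('/'-over between positions i,i+1 = s_i, '\'-over = s_i^-1): braid word = s3 s1 s2^-1 s3 s3 s3 s2^-1 s2^-1 s3.
Braid: s3 s1 s2^-1 s3 s3 s3 s2^-1 s2^-1 s3 on 4 strands, 9 crossings.
Writhe w = (#positive) - (#negative) = 6 - 3 = 3.
State-sum expansion of <K>. There are 2^9 = 512 states.
Smooth each crossing (0=||, 1=⌣⌢); contribution A^(Σ sign_k(1-2s_k)) * d^(L-1).
Tabulate the states by total A-exponent and number of loops L (A-exp: L × count):
  A^9: L=5 ×1
  A^7: L=4 ×9
  A^5: L=3 ×32, L=5 ×4
  A^3: L=2 ×51, L=4 ×32, L=6 ×1
  A^1: L=1 ×27, L=3 ×81, L=5 ×18
  A^-1: L=2 ×53, L=4 ×67, L=6 ×6
  A^-3: L=3 ×50, L=5 ×33, L=7 ×1
  A^-5: L=4 ×27, L=6 ×9
  A^-7: L=5 ×8, L=7 ×1
  A^-9: L=6 ×1
Each group contributes A^e * Σ count * d^(L-1):
Powers of d = -A^2 - A^-2: d^2 = A^4 + 2 + A^-4; d^3 = -A^6 - 3*A^2 - 3*A^-2 - A^-6; d^4 = A^8 + 4*A^4 + 6 + 4*A^-4 + A^-8; d^5 = -A^10 - 5*A^6 - 10*A^2 - 10*A^-2 - 5*A^-6 - A^-10; d^6 = A^12 + 6*A^8 + 15*A^4 + 20 + 15*A^-4 + 6*A^-8 + A^-12.
  A^9 * (d^4) = A^17 + 4*A^13 + 6*A^9 + 4*A^5 + A
  A^7 * (9*d^3) = -9*A^13 - 27*A^9 - 27*A^5 - 9*A
  A^5 * (32*d^2 + 4*d^4) = 4*A^13 + 48*A^9 + 88*A^5 + 48*A + 4*A^-3
  A^3 * (51*d + 32*d^3 + d^5) = -A^13 - 37*A^9 - 157*A^5 - 157*A - 37*A^-3 - A^-7
  A^1 * (27 + 81*d^2 + 18*d^4) = 18*A^9 + 153*A^5 + 297*A + 153*A^-3 + 18*A^-7
  A^-1 * (53*d + 67*d^3 + 6*d^5) = -6*A^9 - 97*A^5 - 314*A - 314*A^-3 - 97*A^-7 - 6*A^-11
  A^-3 * (50*d^2 + 33*d^4 + d^6) = A^9 + 39*A^5 + 197*A + 318*A^-3 + 197*A^-7 + 39*A^-11 + A^-15
  A^-5 * (27*d^3 + 9*d^5) = -9*A^5 - 72*A - 171*A^-3 - 171*A^-7 - 72*A^-11 - 9*A^-15
  A^-7 * (8*d^4 + d^6) = A^5 + 14*A + 47*A^-3 + 68*A^-7 + 47*A^-11 + 14*A^-15 + A^-19
  A^-9 * (d^5) = -A - 5*A^-3 - 10*A^-7 - 10*A^-11 - 5*A^-15 - A^-19
Summing the groups: <K> = A^17 - 2*A^13 + 3*A^9 - 5*A^5 + 4*A - 5*A^-3 + 4*A^-7 - 2*A^-11 + A^-15
Normalise by the writhe: (-A^3)^(-w) = (-A^3)^(-3) = -A^-9, so f(A) = -A^-9 * <K> = -A^8 + 2*A^4 - 3 + 5*A^-4 - 4*A^-8 + 5*A^-12 - 4*A^-16 + 2*A^-20 - A^-24.
Substitute A = t^(-1/4), i.e. A^e → t^(-e/4): V(t) = -t^6 + 2*t^5 - 4*t^4 + 5*t^3 - 4*t^2 + 5*t - 3 + 2*t^-1 - t^-2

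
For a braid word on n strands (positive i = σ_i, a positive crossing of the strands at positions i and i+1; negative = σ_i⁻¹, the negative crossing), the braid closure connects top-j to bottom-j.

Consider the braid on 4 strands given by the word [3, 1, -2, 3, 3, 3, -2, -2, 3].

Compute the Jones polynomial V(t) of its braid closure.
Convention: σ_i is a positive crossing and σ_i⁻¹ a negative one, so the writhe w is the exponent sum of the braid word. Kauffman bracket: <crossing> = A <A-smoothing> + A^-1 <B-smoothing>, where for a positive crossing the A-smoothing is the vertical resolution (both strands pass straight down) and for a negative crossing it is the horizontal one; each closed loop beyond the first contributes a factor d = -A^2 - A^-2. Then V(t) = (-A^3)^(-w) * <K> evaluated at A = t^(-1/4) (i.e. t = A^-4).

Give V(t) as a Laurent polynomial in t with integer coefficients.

-t^6 + 2*t^5 - 4*t^4 + 5*t^3 - 4*t^2 + 5*t - 3 + 2*t^-1 - t^-2

Derivation:
Braid: s3 s1 s2^-1 s3 s3 s3 s2^-1 s2^-1 s3 on 4 strands, 9 crossings.
Writhe w = (#positive) - (#negative) = 6 - 3 = 3.
State-sum expansion of <K>. There are 2^9 = 512 states.
Each crossing splits two ways (0=vertical, 1=horizontal). The state's weight is A^(#A-smoothings - #B-smoothings) * d^(loops - 1).
Tabulate the states by total A-exponent and number of loops L (A-exp: L × count):
  A^9: L=5 ×1
  A^7: L=4 ×9
  A^5: L=3 ×32, L=5 ×4
  A^3: L=2 ×51, L=4 ×32, L=6 ×1
  A^1: L=1 ×27, L=3 ×81, L=5 ×18
  A^-1: L=2 ×53, L=4 ×67, L=6 ×6
  A^-3: L=3 ×50, L=5 ×33, L=7 ×1
  A^-5: L=4 ×27, L=6 ×9
  A^-7: L=5 ×8, L=7 ×1
  A^-9: L=6 ×1
Each group contributes A^e * Σ count * d^(L-1):
Powers of d = -A^2 - A^-2: d^2 = A^4 + 2 + A^-4; d^3 = -A^6 - 3*A^2 - 3*A^-2 - A^-6; d^4 = A^8 + 4*A^4 + 6 + 4*A^-4 + A^-8; d^5 = -A^10 - 5*A^6 - 10*A^2 - 10*A^-2 - 5*A^-6 - A^-10; d^6 = A^12 + 6*A^8 + 15*A^4 + 20 + 15*A^-4 + 6*A^-8 + A^-12.
  A^9 * (d^4) = A^17 + 4*A^13 + 6*A^9 + 4*A^5 + A
  A^7 * (9*d^3) = -9*A^13 - 27*A^9 - 27*A^5 - 9*A
  A^5 * (32*d^2 + 4*d^4) = 4*A^13 + 48*A^9 + 88*A^5 + 48*A + 4*A^-3
  A^3 * (51*d + 32*d^3 + d^5) = -A^13 - 37*A^9 - 157*A^5 - 157*A - 37*A^-3 - A^-7
  A^1 * (27 + 81*d^2 + 18*d^4) = 18*A^9 + 153*A^5 + 297*A + 153*A^-3 + 18*A^-7
  A^-1 * (53*d + 67*d^3 + 6*d^5) = -6*A^9 - 97*A^5 - 314*A - 314*A^-3 - 97*A^-7 - 6*A^-11
  A^-3 * (50*d^2 + 33*d^4 + d^6) = A^9 + 39*A^5 + 197*A + 318*A^-3 + 197*A^-7 + 39*A^-11 + A^-15
  A^-5 * (27*d^3 + 9*d^5) = -9*A^5 - 72*A - 171*A^-3 - 171*A^-7 - 72*A^-11 - 9*A^-15
  A^-7 * (8*d^4 + d^6) = A^5 + 14*A + 47*A^-3 + 68*A^-7 + 47*A^-11 + 14*A^-15 + A^-19
  A^-9 * (d^5) = -A - 5*A^-3 - 10*A^-7 - 10*A^-11 - 5*A^-15 - A^-19
Summing the groups: <K> = A^17 - 2*A^13 + 3*A^9 - 5*A^5 + 4*A - 5*A^-3 + 4*A^-7 - 2*A^-11 + A^-15
Normalise by the writhe: (-A^3)^(-w) = (-A^3)^(-3) = -A^-9, so f(A) = -A^-9 * <K> = -A^8 + 2*A^4 - 3 + 5*A^-4 - 4*A^-8 + 5*A^-12 - 4*A^-16 + 2*A^-20 - A^-24.
Substitute A = t^(-1/4), i.e. A^e → t^(-e/4): V(t) = -t^6 + 2*t^5 - 4*t^4 + 5*t^3 - 4*t^2 + 5*t - 3 + 2*t^-1 - t^-2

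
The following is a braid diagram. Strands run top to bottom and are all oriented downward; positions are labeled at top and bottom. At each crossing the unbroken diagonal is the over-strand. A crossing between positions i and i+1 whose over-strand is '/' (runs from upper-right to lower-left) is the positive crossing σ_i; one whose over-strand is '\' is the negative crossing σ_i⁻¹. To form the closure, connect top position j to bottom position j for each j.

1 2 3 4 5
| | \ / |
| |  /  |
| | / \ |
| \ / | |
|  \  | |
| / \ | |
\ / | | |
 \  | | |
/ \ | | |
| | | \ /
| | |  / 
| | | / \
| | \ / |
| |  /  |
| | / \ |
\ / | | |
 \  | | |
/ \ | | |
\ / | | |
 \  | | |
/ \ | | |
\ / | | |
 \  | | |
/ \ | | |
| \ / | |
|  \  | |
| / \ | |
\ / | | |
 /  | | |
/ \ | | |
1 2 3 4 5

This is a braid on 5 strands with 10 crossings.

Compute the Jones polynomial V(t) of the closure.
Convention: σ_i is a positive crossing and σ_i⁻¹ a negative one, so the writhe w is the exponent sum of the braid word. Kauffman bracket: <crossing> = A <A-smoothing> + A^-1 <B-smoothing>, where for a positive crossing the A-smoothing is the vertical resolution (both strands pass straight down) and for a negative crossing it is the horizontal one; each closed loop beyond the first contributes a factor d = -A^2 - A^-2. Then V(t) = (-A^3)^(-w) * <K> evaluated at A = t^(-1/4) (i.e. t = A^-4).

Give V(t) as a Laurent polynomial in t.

Reading the diagram top to bottom ('/'-over between positions i,i+1 = s_i, '\'-over = s_i^-1): braid word = s3 s2^-1 s1^-1 s4 s3 s1^-1 s1^-1 s1^-1 s2^-1 s1.
Braid: s3 s2^-1 s1^-1 s4 s3 s1^-1 s1^-1 s1^-1 s2^-1 s1 on 5 strands, 10 crossings.
Writhe w = (#positive) - (#negative) = 4 - 6 = -2.
Computing the Kauffman bracket via state sum. There are 2^10 = 1024 states.
Smooth each crossing (0=||, 1=⌣⌢); contribution A^(Σ sign_k(1-2s_k)) * d^(L-1).
Tabulate the states by total A-exponent and number of loops L (A-exp: L × count):
  A^10: L=7 ×1
  A^8: L=6 ×10
  A^6: L=5 ×42, L=7 ×3
  A^4: L=4 ×95, L=6 ×24, L=8 ×1
  A^2: L=3 ×124, L=5 ×76, L=7 ×10
  A^0: L=2 ×90, L=4 ×126, L=6 ×35, L=8 ×1
  A^-2: L=1 ×28, L=3 ×116, L=5 ×61, L=7 ×5
  A^-4: L=2 ×50, L=4 ×60, L=6 ×10
  A^-6: L=1 ×5, L=3 ×29, L=5 ×11
  A^-8: L=2 ×4, L=4 ×6
  A^-10: L=3 ×1
Each group contributes A^e * Σ count * d^(L-1):
Powers of d = -A^2 - A^-2: d^2 = A^4 + 2 + A^-4; d^3 = -A^6 - 3*A^2 - 3*A^-2 - A^-6; d^4 = A^8 + 4*A^4 + 6 + 4*A^-4 + A^-8; d^5 = -A^10 - 5*A^6 - 10*A^2 - 10*A^-2 - 5*A^-6 - A^-10; d^6 = A^12 + 6*A^8 + 15*A^4 + 20 + 15*A^-4 + 6*A^-8 + A^-12; d^7 = -A^14 - 7*A^10 - 21*A^6 - 35*A^2 - 35*A^-2 - 21*A^-6 - 7*A^-10 - A^-14.
  A^10 * (d^6) = A^22 + 6*A^18 + 15*A^14 + 20*A^10 + 15*A^6 + 6*A^2 + A^-2
  A^8 * (10*d^5) = -10*A^18 - 50*A^14 - 100*A^10 - 100*A^6 - 50*A^2 - 10*A^-2
  A^6 * (42*d^4 + 3*d^6) = 3*A^18 + 60*A^14 + 213*A^10 + 312*A^6 + 213*A^2 + 60*A^-2 + 3*A^-6
  A^4 * (95*d^3 + 24*d^5 + d^7) = -A^18 - 31*A^14 - 236*A^10 - 560*A^6 - 560*A^2 - 236*A^-2 - 31*A^-6 - A^-10
  A^2 * (124*d^2 + 76*d^4 + 10*d^6) = 10*A^14 + 136*A^10 + 578*A^6 + 904*A^2 + 578*A^-2 + 136*A^-6 + 10*A^-10
  A^0 * (90*d + 126*d^3 + 35*d^5 + d^7) = -A^14 - 42*A^10 - 322*A^6 - 853*A^2 - 853*A^-2 - 322*A^-6 - 42*A^-10 - A^-14
  A^-2 * (28 + 116*d^2 + 61*d^4 + 5*d^6) = 5*A^10 + 91*A^6 + 435*A^2 + 726*A^-2 + 435*A^-6 + 91*A^-10 + 5*A^-14
  A^-4 * (50*d + 60*d^3 + 10*d^5) = -10*A^6 - 110*A^2 - 330*A^-2 - 330*A^-6 - 110*A^-10 - 10*A^-14
  A^-6 * (5 + 29*d^2 + 11*d^4) = 11*A^2 + 73*A^-2 + 129*A^-6 + 73*A^-10 + 11*A^-14
  A^-8 * (4*d + 6*d^3) = -6*A^-2 - 22*A^-6 - 22*A^-10 - 6*A^-14
  A^-10 * (d^2) = A^-6 + 2*A^-10 + A^-14
Summing the groups: <K> = A^22 - 2*A^18 + 3*A^14 - 4*A^10 + 4*A^6 - 4*A^2 + 3*A^-2 - A^-6 + A^-10
Normalise by the writhe: (-A^3)^(-w) = (-A^3)^(2) = A^6, so f(A) = A^6 * <K> = A^28 - 2*A^24 + 3*A^20 - 4*A^16 + 4*A^12 - 4*A^8 + 3*A^4 - 1 + A^-4.
Substitute A = t^(-1/4), i.e. A^e → t^(-e/4): V(t) = t - 1 + 3*t^-1 - 4*t^-2 + 4*t^-3 - 4*t^-4 + 3*t^-5 - 2*t^-6 + t^-7

Answer: t - 1 + 3*t^-1 - 4*t^-2 + 4*t^-3 - 4*t^-4 + 3*t^-5 - 2*t^-6 + t^-7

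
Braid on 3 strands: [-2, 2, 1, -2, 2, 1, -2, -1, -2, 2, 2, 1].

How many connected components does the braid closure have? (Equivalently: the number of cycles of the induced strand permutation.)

Track the strand permutation on 3 strands, starting from identity.
  step 1: s2^-1 swaps positions 2,3 -> [1 3 2]
  step 2: s2 swaps positions 2,3 -> [1 2 3]
  step 3: s1 swaps positions 1,2 -> [2 1 3]
  step 4: s2^-1 swaps positions 2,3 -> [2 3 1]
  step 5: s2 swaps positions 2,3 -> [2 1 3]
  step 6: s1 swaps positions 1,2 -> [1 2 3]
  step 7: s2^-1 swaps positions 2,3 -> [1 3 2]
  step 8: s1^-1 swaps positions 1,2 -> [3 1 2]
  step 9: s2^-1 swaps positions 2,3 -> [3 2 1]
  step 10: s2 swaps positions 2,3 -> [3 1 2]
  step 11: s2 swaps positions 2,3 -> [3 2 1]
  step 12: s1 swaps positions 1,2 -> [2 3 1]
Final permutation (position -> original strand): [2 3 1]
Closure components = cycle count of this permutation = 1.

Answer: 1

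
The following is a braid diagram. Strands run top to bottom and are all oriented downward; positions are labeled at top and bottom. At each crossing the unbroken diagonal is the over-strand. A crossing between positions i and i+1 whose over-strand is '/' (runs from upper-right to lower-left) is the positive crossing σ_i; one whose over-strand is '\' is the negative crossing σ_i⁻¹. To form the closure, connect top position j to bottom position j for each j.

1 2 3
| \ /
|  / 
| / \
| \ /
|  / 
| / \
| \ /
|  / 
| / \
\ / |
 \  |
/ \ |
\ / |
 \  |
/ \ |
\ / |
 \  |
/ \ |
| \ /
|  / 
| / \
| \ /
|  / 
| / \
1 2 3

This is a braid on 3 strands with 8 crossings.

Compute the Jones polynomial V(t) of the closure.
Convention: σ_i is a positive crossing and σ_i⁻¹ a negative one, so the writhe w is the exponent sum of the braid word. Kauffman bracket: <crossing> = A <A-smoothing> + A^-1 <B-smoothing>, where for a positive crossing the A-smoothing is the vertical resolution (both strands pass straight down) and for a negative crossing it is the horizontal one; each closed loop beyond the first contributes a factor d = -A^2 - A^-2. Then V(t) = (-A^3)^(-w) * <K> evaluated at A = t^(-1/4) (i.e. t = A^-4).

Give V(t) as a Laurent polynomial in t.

-t^6 + t^5 - 2*t^4 + 3*t^3 - 2*t^2 + 3*t - 1 + t^-1 - t^-2

Derivation:
Reading the diagram top to bottom ('/'-over between positions i,i+1 = s_i, '\'-over = s_i^-1): braid word = s2 s2 s2 s1^-1 s1^-1 s1^-1 s2 s2.
Braid: s2 s2 s2 s1^-1 s1^-1 s1^-1 s2 s2 on 3 strands, 8 crossings.
Writhe w = (#positive) - (#negative) = 5 - 3 = 2.
State-sum expansion of <K>. There are 2^8 = 256 states.
Smooth each crossing (0=||, 1=⌣⌢); contribution A^(Σ sign_k(1-2s_k)) * d^(L-1).
Tabulate the states by total A-exponent and number of loops L (A-exp: L × count):
  A^8: L=4 ×1
  A^6: L=3 ×8
  A^4: L=2 ×18, L=4 ×10
  A^2: L=1 ×15, L=3 ×31, L=5 ×10
  A^0: L=2 ×35, L=4 ×30, L=6 ×5
  A^-2: L=3 ×40, L=5 ×15, L=7 ×1
  A^-4: L=4 ×25, L=6 ×3
  A^-6: L=5 ×8
  A^-8: L=6 ×1
Each group contributes A^e * Σ count * d^(L-1):
Powers of d = -A^2 - A^-2: d^2 = A^4 + 2 + A^-4; d^3 = -A^6 - 3*A^2 - 3*A^-2 - A^-6; d^4 = A^8 + 4*A^4 + 6 + 4*A^-4 + A^-8; d^5 = -A^10 - 5*A^6 - 10*A^2 - 10*A^-2 - 5*A^-6 - A^-10; d^6 = A^12 + 6*A^8 + 15*A^4 + 20 + 15*A^-4 + 6*A^-8 + A^-12.
  A^8 * (d^3) = -A^14 - 3*A^10 - 3*A^6 - A^2
  A^6 * (8*d^2) = 8*A^10 + 16*A^6 + 8*A^2
  A^4 * (18*d + 10*d^3) = -10*A^10 - 48*A^6 - 48*A^2 - 10*A^-2
  A^2 * (15 + 31*d^2 + 10*d^4) = 10*A^10 + 71*A^6 + 137*A^2 + 71*A^-2 + 10*A^-6
  A^0 * (35*d + 30*d^3 + 5*d^5) = -5*A^10 - 55*A^6 - 175*A^2 - 175*A^-2 - 55*A^-6 - 5*A^-10
  A^-2 * (40*d^2 + 15*d^4 + d^6) = A^10 + 21*A^6 + 115*A^2 + 190*A^-2 + 115*A^-6 + 21*A^-10 + A^-14
  A^-4 * (25*d^3 + 3*d^5) = -3*A^6 - 40*A^2 - 105*A^-2 - 105*A^-6 - 40*A^-10 - 3*A^-14
  A^-6 * (8*d^4) = 8*A^2 + 32*A^-2 + 48*A^-6 + 32*A^-10 + 8*A^-14
  A^-8 * (d^5) = -A^2 - 5*A^-2 - 10*A^-6 - 10*A^-10 - 5*A^-14 - A^-18
Summing the groups: <K> = -A^14 + A^10 - A^6 + 3*A^2 - 2*A^-2 + 3*A^-6 - 2*A^-10 + A^-14 - A^-18
Normalise by the writhe: (-A^3)^(-w) = (-A^3)^(-2) = A^-6, so f(A) = A^-6 * <K> = -A^8 + A^4 - 1 + 3*A^-4 - 2*A^-8 + 3*A^-12 - 2*A^-16 + A^-20 - A^-24.
Substitute A = t^(-1/4), i.e. A^e → t^(-e/4): V(t) = -t^6 + t^5 - 2*t^4 + 3*t^3 - 2*t^2 + 3*t - 1 + t^-1 - t^-2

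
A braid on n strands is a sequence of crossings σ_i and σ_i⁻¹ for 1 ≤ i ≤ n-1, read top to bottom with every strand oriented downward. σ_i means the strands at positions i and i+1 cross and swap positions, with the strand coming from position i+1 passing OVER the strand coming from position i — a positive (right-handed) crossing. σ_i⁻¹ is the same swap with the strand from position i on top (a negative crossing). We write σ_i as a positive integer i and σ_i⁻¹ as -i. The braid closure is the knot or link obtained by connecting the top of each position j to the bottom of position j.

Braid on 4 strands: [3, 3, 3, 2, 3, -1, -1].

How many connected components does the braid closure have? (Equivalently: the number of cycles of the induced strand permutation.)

Track the strand permutation on 4 strands, starting from identity.
  step 1: s3 swaps positions 3,4 -> [1 2 4 3]
  step 2: s3 swaps positions 3,4 -> [1 2 3 4]
  step 3: s3 swaps positions 3,4 -> [1 2 4 3]
  step 4: s2 swaps positions 2,3 -> [1 4 2 3]
  step 5: s3 swaps positions 3,4 -> [1 4 3 2]
  step 6: s1^-1 swaps positions 1,2 -> [4 1 3 2]
  step 7: s1^-1 swaps positions 1,2 -> [1 4 3 2]
Final permutation (position -> original strand): [1 4 3 2]
Closure components = cycle count of this permutation = 3.

Answer: 3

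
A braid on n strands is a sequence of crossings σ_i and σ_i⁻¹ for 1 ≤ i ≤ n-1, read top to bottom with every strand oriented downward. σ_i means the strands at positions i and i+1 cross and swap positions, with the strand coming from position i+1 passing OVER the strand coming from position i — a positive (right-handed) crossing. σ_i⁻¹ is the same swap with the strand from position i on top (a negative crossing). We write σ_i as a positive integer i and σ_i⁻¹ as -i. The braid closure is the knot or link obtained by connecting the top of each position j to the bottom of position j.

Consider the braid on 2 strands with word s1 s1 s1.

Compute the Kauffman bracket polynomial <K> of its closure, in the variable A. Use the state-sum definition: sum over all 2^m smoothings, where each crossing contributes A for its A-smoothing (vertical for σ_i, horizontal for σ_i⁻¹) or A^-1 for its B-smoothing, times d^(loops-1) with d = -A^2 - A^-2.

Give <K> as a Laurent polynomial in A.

Braid: s1 s1 s1 on 2 strands, 3 crossings.
Writhe w = (#positive) - (#negative) = 3 - 0 = 3.
State-sum expansion of <K>. There are 2^3 = 8 states.
Each crossing splits two ways (0=vertical, 1=horizontal). The state's weight is A^(#A-smoothings - #B-smoothings) * d^(loops - 1).
  state 000: A-exp=+3, loops=2, term = A^3 * d^1
  state 001: A-exp=+1, loops=1, term = A^1 * d^0
  state 010: A-exp=+1, loops=1, term = A^1 * d^0
  state 011: A-exp=-1, loops=2, term = A^-1 * d^1
  state 100: A-exp=+1, loops=1, term = A^1 * d^0
  state 101: A-exp=-1, loops=2, term = A^-1 * d^1
  state 110: A-exp=-1, loops=2, term = A^-1 * d^1
  state 111: A-exp=-3, loops=3, term = A^-3 * d^2
Collect the terms by A-exponent (count of states per loop number):
Powers of d = -A^2 - A^-2: d^2 = A^4 + 2 + A^-4.
  A^3 * (d) = -A^5 - A
  A^1 * (3) = 3*A
  A^-1 * (3*d) = -3*A - 3*A^-3
  A^-3 * (d^2) = A + 2*A^-3 + A^-7
Summing the groups: <K> = -A^5 - A^-3 + A^-7

Answer: -A^5 - A^-3 + A^-7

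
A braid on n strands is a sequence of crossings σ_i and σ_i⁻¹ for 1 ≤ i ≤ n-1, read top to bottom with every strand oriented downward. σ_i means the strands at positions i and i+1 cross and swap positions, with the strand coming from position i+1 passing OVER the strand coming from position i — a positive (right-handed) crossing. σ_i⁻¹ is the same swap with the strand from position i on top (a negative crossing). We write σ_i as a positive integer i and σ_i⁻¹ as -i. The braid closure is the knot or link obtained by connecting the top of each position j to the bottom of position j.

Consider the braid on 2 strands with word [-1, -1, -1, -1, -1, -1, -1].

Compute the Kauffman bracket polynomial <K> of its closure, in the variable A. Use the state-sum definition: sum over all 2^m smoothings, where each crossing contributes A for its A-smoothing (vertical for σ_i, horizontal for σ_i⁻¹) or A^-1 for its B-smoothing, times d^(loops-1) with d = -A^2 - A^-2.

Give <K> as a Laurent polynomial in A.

Braid: s1^-1 s1^-1 s1^-1 s1^-1 s1^-1 s1^-1 s1^-1 on 2 strands, 7 crossings.
Writhe w = (#positive) - (#negative) = 0 - 7 = -7.
Computing the Kauffman bracket via state sum. There are 2^7 = 128 states.
For each crossing: s=0 is the vertical smoothing, s=1 horizontal. Crossing k contributes A^(sign_k * (1 - 2*s_k)); loop factor d = -A^2 - A^-2.
Tabulate the states by total A-exponent and number of loops L (A-exp: L × count):
  A^7: L=7 ×1
  A^5: L=6 ×7
  A^3: L=5 ×21
  A^1: L=4 ×35
  A^-1: L=3 ×35
  A^-3: L=2 ×21
  A^-5: L=1 ×7
  A^-7: L=2 ×1
Each group contributes A^e * Σ count * d^(L-1):
Powers of d = -A^2 - A^-2: d^2 = A^4 + 2 + A^-4; d^3 = -A^6 - 3*A^2 - 3*A^-2 - A^-6; d^4 = A^8 + 4*A^4 + 6 + 4*A^-4 + A^-8; d^5 = -A^10 - 5*A^6 - 10*A^2 - 10*A^-2 - 5*A^-6 - A^-10; d^6 = A^12 + 6*A^8 + 15*A^4 + 20 + 15*A^-4 + 6*A^-8 + A^-12.
  A^7 * (d^6) = A^19 + 6*A^15 + 15*A^11 + 20*A^7 + 15*A^3 + 6*A^-1 + A^-5
  A^5 * (7*d^5) = -7*A^15 - 35*A^11 - 70*A^7 - 70*A^3 - 35*A^-1 - 7*A^-5
  A^3 * (21*d^4) = 21*A^11 + 84*A^7 + 126*A^3 + 84*A^-1 + 21*A^-5
  A^1 * (35*d^3) = -35*A^7 - 105*A^3 - 105*A^-1 - 35*A^-5
  A^-1 * (35*d^2) = 35*A^3 + 70*A^-1 + 35*A^-5
  A^-3 * (21*d) = -21*A^-1 - 21*A^-5
  A^-5 * (7) = 7*A^-5
  A^-7 * (d) = -A^-5 - A^-9
Summing the groups: <K> = A^19 - A^15 + A^11 - A^7 + A^3 - A^-1 - A^-9

Answer: A^19 - A^15 + A^11 - A^7 + A^3 - A^-1 - A^-9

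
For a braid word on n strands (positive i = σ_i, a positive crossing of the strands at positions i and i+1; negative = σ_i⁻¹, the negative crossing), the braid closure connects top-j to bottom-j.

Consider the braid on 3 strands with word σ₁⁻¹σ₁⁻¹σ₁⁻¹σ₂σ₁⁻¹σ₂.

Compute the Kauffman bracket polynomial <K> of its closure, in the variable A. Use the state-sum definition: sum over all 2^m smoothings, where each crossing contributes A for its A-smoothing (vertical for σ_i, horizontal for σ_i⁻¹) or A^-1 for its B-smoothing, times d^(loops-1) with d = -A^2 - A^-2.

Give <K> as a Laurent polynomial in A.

Braid: s1^-1 s1^-1 s1^-1 s2 s1^-1 s2 on 3 strands, 6 crossings.
Writhe w = (#positive) - (#negative) = 2 - 4 = -2.
Computing the Kauffman bracket via state sum. There are 2^6 = 64 states.
Smooth each crossing (0=||, 1=⌣⌢); contribution A^(Σ sign_k(1-2s_k)) * d^(L-1).
Tabulate the states by total A-exponent and number of loops L (A-exp: L × count):
  A^6: L=5 ×1
  A^4: L=4 ×6
  A^2: L=3 ×15
  A^0: L=2 ×19, L=4 ×1
  A^-2: L=1 ×11, L=3 ×4
  A^-4: L=2 ×6
  A^-6: L=3 ×1
Each group contributes A^e * Σ count * d^(L-1):
Powers of d = -A^2 - A^-2: d^2 = A^4 + 2 + A^-4; d^3 = -A^6 - 3*A^2 - 3*A^-2 - A^-6; d^4 = A^8 + 4*A^4 + 6 + 4*A^-4 + A^-8.
  A^6 * (d^4) = A^14 + 4*A^10 + 6*A^6 + 4*A^2 + A^-2
  A^4 * (6*d^3) = -6*A^10 - 18*A^6 - 18*A^2 - 6*A^-2
  A^2 * (15*d^2) = 15*A^6 + 30*A^2 + 15*A^-2
  A^0 * (19*d + d^3) = -A^6 - 22*A^2 - 22*A^-2 - A^-6
  A^-2 * (11 + 4*d^2) = 4*A^2 + 19*A^-2 + 4*A^-6
  A^-4 * (6*d) = -6*A^-2 - 6*A^-6
  A^-6 * (d^2) = A^-2 + 2*A^-6 + A^-10
Summing the groups: <K> = A^14 - 2*A^10 + 2*A^6 - 2*A^2 + 2*A^-2 - A^-6 + A^-10

Answer: A^14 - 2*A^10 + 2*A^6 - 2*A^2 + 2*A^-2 - A^-6 + A^-10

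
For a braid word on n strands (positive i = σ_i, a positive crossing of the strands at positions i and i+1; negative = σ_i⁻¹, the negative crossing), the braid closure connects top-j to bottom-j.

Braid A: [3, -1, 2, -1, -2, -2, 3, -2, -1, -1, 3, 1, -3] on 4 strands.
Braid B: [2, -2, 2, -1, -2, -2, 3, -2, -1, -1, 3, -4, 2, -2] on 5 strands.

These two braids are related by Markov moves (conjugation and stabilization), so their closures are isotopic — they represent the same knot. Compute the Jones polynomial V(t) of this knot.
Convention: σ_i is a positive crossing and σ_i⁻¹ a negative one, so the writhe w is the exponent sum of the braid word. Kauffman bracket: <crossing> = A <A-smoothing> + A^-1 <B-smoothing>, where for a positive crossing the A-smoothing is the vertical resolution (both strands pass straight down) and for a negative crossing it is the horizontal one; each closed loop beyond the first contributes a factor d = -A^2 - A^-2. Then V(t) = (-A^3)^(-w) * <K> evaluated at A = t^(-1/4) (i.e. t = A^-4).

t - 2 + 4*t^-1 - 5*t^-2 + 6*t^-3 - 5*t^-4 + 4*t^-5 - 3*t^-6 + t^-7

Derivation:
Markov-equivalent braids have isotopic closures, hence identical knot invariants. Strip the Markov moves from each word to reach a common short braid β, then compute V(t) once on β.
Braid A: s3 s1^-1 s2 s1^-1 s2^-1 s2^-1 s3 s2^-1 s1^-1 s1^-1 s3 s1 s3^-1 on 4 strands reduces by inverse Markov moves (closure unchanged at each step):
  Deconjugate: the word is γ·β·γ⁻¹ with γ = s3 (prefix) and γ⁻¹ = s3^-1 (suffix); strip both.
  Deconjugate: the word is γ·β·γ⁻¹ with γ = s1^-1 (prefix) and γ⁻¹ = s1 (suffix); strip both.
Reduced to β = s2 s1^-1 s2^-1 s2^-1 s3 s2^-1 s1^-1 s1^-1 s3 on 4 strands, 9 crossings.
Braid B: s2 s2^-1 s2 s1^-1 s2^-1 s2^-1 s3 s2^-1 s1^-1 s1^-1 s3 s4^-1 s2 s2^-1 on 5 strands reduces by inverse Markov moves (closure unchanged at each step):
  Deconjugate: the word is γ·β·γ⁻¹ with γ = s2 s2^-1 (prefix) and γ⁻¹ = s2 s2^-1 (suffix); strip both.
  Destabilize: the word has the form β·s4^-1 where s4^-1 occurs only as the final letter (β ∈ B_4); drop it and the last strand → 4 strands.
Reduced to β = s2 s1^-1 s2^-1 s2^-1 s3 s2^-1 s1^-1 s1^-1 s3 on 4 strands, 9 crossings.
Both give the same β = s2 s1^-1 s2^-1 s2^-1 s3 s2^-1 s1^-1 s1^-1 s3 on 4 strands, so one state sum suffices:
Braid: s2 s1^-1 s2^-1 s2^-1 s3 s2^-1 s1^-1 s1^-1 s3 on 4 strands, 9 crossings.
Writhe w = (#positive) - (#negative) = 3 - 6 = -3.
Enumerate smoothing states for the bracket polynomial. There are 2^9 = 512 states.
Smooth each crossing (0=||, 1=⌣⌢); contribution A^(Σ sign_k(1-2s_k)) * d^(L-1).
Tabulate the states by total A-exponent and number of loops L (A-exp: L × count):
  A^9: L=6 ×1
  A^7: L=5 ×9
  A^5: L=4 ×35, L=6 ×1
  A^3: L=3 ×73, L=5 ×11
  A^1: L=2 ×82, L=4 ×43, L=6 ×1
  A^-1: L=1 ×40, L=3 ×79, L=5 ×7
  A^-3: L=2 ×63, L=4 ×21
  A^-5: L=1 ×9, L=3 ×26, L=5 ×1
  A^-7: L=2 ×6, L=4 ×3
  A^-9: L=3 ×1
Each group contributes A^e * Σ count * d^(L-1):
Powers of d = -A^2 - A^-2: d^2 = A^4 + 2 + A^-4; d^3 = -A^6 - 3*A^2 - 3*A^-2 - A^-6; d^4 = A^8 + 4*A^4 + 6 + 4*A^-4 + A^-8; d^5 = -A^10 - 5*A^6 - 10*A^2 - 10*A^-2 - 5*A^-6 - A^-10.
  A^9 * (d^5) = -A^19 - 5*A^15 - 10*A^11 - 10*A^7 - 5*A^3 - A^-1
  A^7 * (9*d^4) = 9*A^15 + 36*A^11 + 54*A^7 + 36*A^3 + 9*A^-1
  A^5 * (35*d^3 + d^5) = -A^15 - 40*A^11 - 115*A^7 - 115*A^3 - 40*A^-1 - A^-5
  A^3 * (73*d^2 + 11*d^4) = 11*A^11 + 117*A^7 + 212*A^3 + 117*A^-1 + 11*A^-5
  A^1 * (82*d + 43*d^3 + d^5) = -A^11 - 48*A^7 - 221*A^3 - 221*A^-1 - 48*A^-5 - A^-9
  A^-1 * (40 + 79*d^2 + 7*d^4) = 7*A^7 + 107*A^3 + 240*A^-1 + 107*A^-5 + 7*A^-9
  A^-3 * (63*d + 21*d^3) = -21*A^3 - 126*A^-1 - 126*A^-5 - 21*A^-9
  A^-5 * (9 + 26*d^2 + d^4) = A^3 + 30*A^-1 + 67*A^-5 + 30*A^-9 + A^-13
  A^-7 * (6*d + 3*d^3) = -3*A^-1 - 15*A^-5 - 15*A^-9 - 3*A^-13
  A^-9 * (d^2) = A^-5 + 2*A^-9 + A^-13
Summing the groups: <K> = -A^19 + 3*A^15 - 4*A^11 + 5*A^7 - 6*A^3 + 5*A^-1 - 4*A^-5 + 2*A^-9 - A^-13
Normalise by the writhe: (-A^3)^(-w) = (-A^3)^(3) = -A^9, so f(A) = -A^9 * <K> = A^28 - 3*A^24 + 4*A^20 - 5*A^16 + 6*A^12 - 5*A^8 + 4*A^4 - 2 + A^-4.
Substitute A = t^(-1/4), i.e. A^e → t^(-e/4): V(t) = t - 2 + 4*t^-1 - 5*t^-2 + 6*t^-3 - 5*t^-4 + 4*t^-5 - 3*t^-6 + t^-7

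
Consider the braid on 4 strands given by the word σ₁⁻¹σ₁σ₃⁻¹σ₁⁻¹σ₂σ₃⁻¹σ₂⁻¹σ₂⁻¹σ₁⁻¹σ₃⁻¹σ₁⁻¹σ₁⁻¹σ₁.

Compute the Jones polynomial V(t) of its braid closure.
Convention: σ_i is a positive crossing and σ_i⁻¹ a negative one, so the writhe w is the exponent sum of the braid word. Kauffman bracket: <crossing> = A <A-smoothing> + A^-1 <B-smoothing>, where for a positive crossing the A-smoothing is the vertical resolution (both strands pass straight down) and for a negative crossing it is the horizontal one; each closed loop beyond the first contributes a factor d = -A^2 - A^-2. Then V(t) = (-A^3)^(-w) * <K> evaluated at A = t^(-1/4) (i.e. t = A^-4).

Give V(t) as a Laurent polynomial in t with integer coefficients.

The presented braid s1^-1 s1 s3^-1 s1^-1 s2 s3^-1 s2^-1 s2^-1 s1^-1 s3^-1 s1^-1 s1^-1 s1 on 4 strands reduces by inverse Markov moves (closure unchanged at each step):
  Deconjugate: the word is γ·β·γ⁻¹ with γ = s1^-1 s1 (prefix) and γ⁻¹ = s1^-1 s1 (suffix); strip both.
Reduced to β = s3^-1 s1^-1 s2 s3^-1 s2^-1 s2^-1 s1^-1 s3^-1 s1^-1 on 4 strands, 9 crossings.
Compute on β:
Braid: s3^-1 s1^-1 s2 s3^-1 s2^-1 s2^-1 s1^-1 s3^-1 s1^-1 on 4 strands, 9 crossings.
Writhe w = (#positive) - (#negative) = 1 - 8 = -7.
State-sum expansion of <K>. There are 2^9 = 512 states.
Smooth each crossing (0=||, 1=⌣⌢); contribution A^(Σ sign_k(1-2s_k)) * d^(L-1).
Tabulate the states by total A-exponent and number of loops L (A-exp: L × count):
  A^9: L=6 ×1
  A^7: L=5 ×9
  A^5: L=4 ×34, L=6 ×2
  A^3: L=3 ×67, L=5 ×17
  A^1: L=2 ×69, L=4 ×56, L=6 ×1
  A^-1: L=1 ×30, L=3 ×88, L=5 ×8
  A^-3: L=2 ×61, L=4 ×23
  A^-5: L=1 ×9, L=3 ×26, L=5 ×1
  A^-7: L=2 ×6, L=4 ×3
  A^-9: L=3 ×1
Each group contributes A^e * Σ count * d^(L-1):
Powers of d = -A^2 - A^-2: d^2 = A^4 + 2 + A^-4; d^3 = -A^6 - 3*A^2 - 3*A^-2 - A^-6; d^4 = A^8 + 4*A^4 + 6 + 4*A^-4 + A^-8; d^5 = -A^10 - 5*A^6 - 10*A^2 - 10*A^-2 - 5*A^-6 - A^-10.
  A^9 * (d^5) = -A^19 - 5*A^15 - 10*A^11 - 10*A^7 - 5*A^3 - A^-1
  A^7 * (9*d^4) = 9*A^15 + 36*A^11 + 54*A^7 + 36*A^3 + 9*A^-1
  A^5 * (34*d^3 + 2*d^5) = -2*A^15 - 44*A^11 - 122*A^7 - 122*A^3 - 44*A^-1 - 2*A^-5
  A^3 * (67*d^2 + 17*d^4) = 17*A^11 + 135*A^7 + 236*A^3 + 135*A^-1 + 17*A^-5
  A^1 * (69*d + 56*d^3 + d^5) = -A^11 - 61*A^7 - 247*A^3 - 247*A^-1 - 61*A^-5 - A^-9
  A^-1 * (30 + 88*d^2 + 8*d^4) = 8*A^7 + 120*A^3 + 254*A^-1 + 120*A^-5 + 8*A^-9
  A^-3 * (61*d + 23*d^3) = -23*A^3 - 130*A^-1 - 130*A^-5 - 23*A^-9
  A^-5 * (9 + 26*d^2 + d^4) = A^3 + 30*A^-1 + 67*A^-5 + 30*A^-9 + A^-13
  A^-7 * (6*d + 3*d^3) = -3*A^-1 - 15*A^-5 - 15*A^-9 - 3*A^-13
  A^-9 * (d^2) = A^-5 + 2*A^-9 + A^-13
Summing the groups: <K> = -A^19 + 2*A^15 - 2*A^11 + 4*A^7 - 4*A^3 + 3*A^-1 - 3*A^-5 + A^-9 - A^-13
Normalise by the writhe: (-A^3)^(-w) = (-A^3)^(7) = -A^21, so f(A) = -A^21 * <K> = A^40 - 2*A^36 + 2*A^32 - 4*A^28 + 4*A^24 - 3*A^20 + 3*A^16 - A^12 + A^8.
Substitute A = t^(-1/4), i.e. A^e → t^(-e/4): V(t) = t^-2 - t^-3 + 3*t^-4 - 3*t^-5 + 4*t^-6 - 4*t^-7 + 2*t^-8 - 2*t^-9 + t^-10

Answer: t^-2 - t^-3 + 3*t^-4 - 3*t^-5 + 4*t^-6 - 4*t^-7 + 2*t^-8 - 2*t^-9 + t^-10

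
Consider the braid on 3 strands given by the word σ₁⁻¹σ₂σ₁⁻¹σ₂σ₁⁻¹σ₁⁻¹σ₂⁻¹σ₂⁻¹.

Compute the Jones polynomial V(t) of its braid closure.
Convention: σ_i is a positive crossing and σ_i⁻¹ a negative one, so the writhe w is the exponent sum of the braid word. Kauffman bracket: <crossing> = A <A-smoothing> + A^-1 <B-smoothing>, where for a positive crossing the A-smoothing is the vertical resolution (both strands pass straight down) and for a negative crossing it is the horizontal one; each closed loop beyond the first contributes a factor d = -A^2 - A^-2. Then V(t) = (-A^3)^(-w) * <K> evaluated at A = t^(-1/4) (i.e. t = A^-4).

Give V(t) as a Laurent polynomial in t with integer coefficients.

2*t^-1 - 2*t^-2 + 3*t^-3 - 3*t^-4 + 2*t^-5 - 2*t^-6 + t^-7

Derivation:
Braid: s1^-1 s2 s1^-1 s2 s1^-1 s1^-1 s2^-1 s2^-1 on 3 strands, 8 crossings.
Writhe w = (#positive) - (#negative) = 2 - 6 = -4.
Computing the Kauffman bracket via state sum. There are 2^8 = 256 states.
For each crossing: s=0 is the vertical smoothing, s=1 horizontal. Crossing k contributes A^(sign_k * (1 - 2*s_k)); loop factor d = -A^2 - A^-2.
Tabulate the states by total A-exponent and number of loops L (A-exp: L × count):
  A^8: L=5 ×1
  A^6: L=4 ×8
  A^4: L=3 ×26, L=5 ×2
  A^2: L=2 ×41, L=4 ×15
  A^0: L=1 ×26, L=3 ×43, L=5 ×1
  A^-2: L=2 ×47, L=4 ×9
  A^-4: L=1 ×11, L=3 ×16, L=5 ×1
  A^-6: L=2 ×6, L=4 ×2
  A^-8: L=3 ×1
Each group contributes A^e * Σ count * d^(L-1):
Powers of d = -A^2 - A^-2: d^2 = A^4 + 2 + A^-4; d^3 = -A^6 - 3*A^2 - 3*A^-2 - A^-6; d^4 = A^8 + 4*A^4 + 6 + 4*A^-4 + A^-8.
  A^8 * (d^4) = A^16 + 4*A^12 + 6*A^8 + 4*A^4 + 1
  A^6 * (8*d^3) = -8*A^12 - 24*A^8 - 24*A^4 - 8
  A^4 * (26*d^2 + 2*d^4) = 2*A^12 + 34*A^8 + 64*A^4 + 34 + 2*A^-4
  A^2 * (41*d + 15*d^3) = -15*A^8 - 86*A^4 - 86 - 15*A^-4
  A^0 * (26 + 43*d^2 + d^4) = A^8 + 47*A^4 + 118 + 47*A^-4 + A^-8
  A^-2 * (47*d + 9*d^3) = -9*A^4 - 74 - 74*A^-4 - 9*A^-8
  A^-4 * (11 + 16*d^2 + d^4) = A^4 + 20 + 49*A^-4 + 20*A^-8 + A^-12
  A^-6 * (6*d + 2*d^3) = -2 - 12*A^-4 - 12*A^-8 - 2*A^-12
  A^-8 * (d^2) = A^-4 + 2*A^-8 + A^-12
Summing the groups: <K> = A^16 - 2*A^12 + 2*A^8 - 3*A^4 + 3 - 2*A^-4 + 2*A^-8
Normalise by the writhe: (-A^3)^(-w) = (-A^3)^(4) = A^12, so f(A) = A^12 * <K> = A^28 - 2*A^24 + 2*A^20 - 3*A^16 + 3*A^12 - 2*A^8 + 2*A^4.
Substitute A = t^(-1/4), i.e. A^e → t^(-e/4): V(t) = 2*t^-1 - 2*t^-2 + 3*t^-3 - 3*t^-4 + 2*t^-5 - 2*t^-6 + t^-7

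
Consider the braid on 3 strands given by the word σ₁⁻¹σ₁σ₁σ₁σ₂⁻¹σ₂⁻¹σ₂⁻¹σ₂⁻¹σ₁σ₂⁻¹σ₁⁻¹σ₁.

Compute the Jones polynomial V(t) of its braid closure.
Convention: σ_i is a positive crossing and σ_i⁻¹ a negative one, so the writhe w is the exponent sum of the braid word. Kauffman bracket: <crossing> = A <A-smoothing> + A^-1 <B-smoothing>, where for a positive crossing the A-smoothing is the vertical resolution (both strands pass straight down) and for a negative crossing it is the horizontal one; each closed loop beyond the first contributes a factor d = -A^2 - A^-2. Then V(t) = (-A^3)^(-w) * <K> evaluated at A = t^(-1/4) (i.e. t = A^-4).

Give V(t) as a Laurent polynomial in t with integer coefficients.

The presented braid s1^-1 s1 s1 s1 s2^-1 s2^-1 s2^-1 s2^-1 s1 s2^-1 s1^-1 s1 on 3 strands reduces by inverse Markov moves (closure unchanged at each step):
  Deconjugate: the word is γ·β·γ⁻¹ with γ = s1^-1 s1 (prefix) and γ⁻¹ = s1^-1 s1 (suffix); strip both.
Reduced to β = s1 s1 s2^-1 s2^-1 s2^-1 s2^-1 s1 s2^-1 on 3 strands, 8 crossings.
Compute on β:
Braid: s1 s1 s2^-1 s2^-1 s2^-1 s2^-1 s1 s2^-1 on 3 strands, 8 crossings.
Writhe w = (#positive) - (#negative) = 3 - 5 = -2.
Enumerate smoothing states for the bracket polynomial. There are 2^8 = 256 states.
Each crossing splits two ways (0=vertical, 1=horizontal). The state's weight is A^(#A-smoothings - #B-smoothings) * d^(loops - 1).
Tabulate the states by total A-exponent and number of loops L (A-exp: L × count):
  A^8: L=6 ×1
  A^6: L=5 ×8
  A^4: L=4 ×27, L=6 ×1
  A^2: L=3 ×48, L=5 ×8
  A^0: L=2 ×47, L=4 ×22, L=6 ×1
  A^-2: L=1 ×23, L=3 ×29, L=5 ×4
  A^-4: L=2 ×22, L=4 ×6
  A^-6: L=3 ×8
  A^-8: L=4 ×1
Each group contributes A^e * Σ count * d^(L-1):
Powers of d = -A^2 - A^-2: d^2 = A^4 + 2 + A^-4; d^3 = -A^6 - 3*A^2 - 3*A^-2 - A^-6; d^4 = A^8 + 4*A^4 + 6 + 4*A^-4 + A^-8; d^5 = -A^10 - 5*A^6 - 10*A^2 - 10*A^-2 - 5*A^-6 - A^-10.
  A^8 * (d^5) = -A^18 - 5*A^14 - 10*A^10 - 10*A^6 - 5*A^2 - A^-2
  A^6 * (8*d^4) = 8*A^14 + 32*A^10 + 48*A^6 + 32*A^2 + 8*A^-2
  A^4 * (27*d^3 + d^5) = -A^14 - 32*A^10 - 91*A^6 - 91*A^2 - 32*A^-2 - A^-6
  A^2 * (48*d^2 + 8*d^4) = 8*A^10 + 80*A^6 + 144*A^2 + 80*A^-2 + 8*A^-6
  A^0 * (47*d + 22*d^3 + d^5) = -A^10 - 27*A^6 - 123*A^2 - 123*A^-2 - 27*A^-6 - A^-10
  A^-2 * (23 + 29*d^2 + 4*d^4) = 4*A^6 + 45*A^2 + 105*A^-2 + 45*A^-6 + 4*A^-10
  A^-4 * (22*d + 6*d^3) = -6*A^2 - 40*A^-2 - 40*A^-6 - 6*A^-10
  A^-6 * (8*d^2) = 8*A^-2 + 16*A^-6 + 8*A^-10
  A^-8 * (d^3) = -A^-2 - 3*A^-6 - 3*A^-10 - A^-14
Summing the groups: <K> = -A^18 + 2*A^14 - 3*A^10 + 4*A^6 - 4*A^2 + 4*A^-2 - 2*A^-6 + 2*A^-10 - A^-14
Normalise by the writhe: (-A^3)^(-w) = (-A^3)^(2) = A^6, so f(A) = A^6 * <K> = -A^24 + 2*A^20 - 3*A^16 + 4*A^12 - 4*A^8 + 4*A^4 - 2 + 2*A^-4 - A^-8.
Substitute A = t^(-1/4), i.e. A^e → t^(-e/4): V(t) = -t^2 + 2*t - 2 + 4*t^-1 - 4*t^-2 + 4*t^-3 - 3*t^-4 + 2*t^-5 - t^-6

Answer: -t^2 + 2*t - 2 + 4*t^-1 - 4*t^-2 + 4*t^-3 - 3*t^-4 + 2*t^-5 - t^-6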